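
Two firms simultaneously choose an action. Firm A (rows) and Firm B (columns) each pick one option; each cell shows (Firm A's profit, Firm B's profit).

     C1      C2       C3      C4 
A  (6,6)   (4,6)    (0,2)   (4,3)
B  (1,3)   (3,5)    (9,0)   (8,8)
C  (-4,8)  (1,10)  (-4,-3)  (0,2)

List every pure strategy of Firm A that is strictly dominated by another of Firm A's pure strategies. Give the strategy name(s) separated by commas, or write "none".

C

Nothing dominates A: B at C1 (6>1); C at C1 (6>-4).
Nothing dominates B: A at C3 (9>0); C at C1 (1>-4).
C is strictly dominated by A (C1: 6>-4, C2: 4>1, C3: 0>-4, C4: 4>0).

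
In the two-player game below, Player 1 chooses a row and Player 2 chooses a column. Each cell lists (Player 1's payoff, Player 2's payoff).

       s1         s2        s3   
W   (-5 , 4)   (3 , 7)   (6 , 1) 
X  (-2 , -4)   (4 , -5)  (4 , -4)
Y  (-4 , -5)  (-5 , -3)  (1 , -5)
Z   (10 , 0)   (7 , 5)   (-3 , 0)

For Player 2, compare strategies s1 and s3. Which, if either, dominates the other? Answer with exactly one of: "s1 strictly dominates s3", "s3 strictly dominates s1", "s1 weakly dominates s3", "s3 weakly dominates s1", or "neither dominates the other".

Compare s1 to s3 across every action of Player 1: W: 4>1, X: -4=-4, Y: -5=-5, Z: 0=0.
s1 is at least as good everywhere and strictly better somewhere (tied only at X, Y, Z), so s1 weakly but not strictly dominates s3.

s1 weakly dominates s3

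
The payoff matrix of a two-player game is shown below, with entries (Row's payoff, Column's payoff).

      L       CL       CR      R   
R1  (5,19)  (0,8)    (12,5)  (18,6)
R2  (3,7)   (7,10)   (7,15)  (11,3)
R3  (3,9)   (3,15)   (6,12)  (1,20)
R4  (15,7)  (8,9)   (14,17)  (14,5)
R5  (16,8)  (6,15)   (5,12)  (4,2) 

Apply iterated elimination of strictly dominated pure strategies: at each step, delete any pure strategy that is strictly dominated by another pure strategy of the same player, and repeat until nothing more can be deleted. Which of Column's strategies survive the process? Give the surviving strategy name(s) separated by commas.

CR

Row R2 is eliminated: R4 beats it against every remaining column (L: 15>3, CL: 8>7, CR: 14>7, R: 14>11).
Row R3 is eliminated: R4 beats it against every remaining column (L: 15>3, CL: 8>3, CR: 14>6, R: 14>1).
For Column, L strictly dominates R on the remaining rows (R1: 19>6, R4: 7>5, R5: 8>2); eliminate R.
Row's strategy R1 is strictly dominated by R4 (L: 15>5, CL: 8>0, CR: 14>12) and is removed.
For Column, CL strictly dominates L on the remaining rows (R4: 9>7, R5: 15>8); eliminate L.
For Row, R4 strictly dominates R5 on the remaining columns (CL: 8>6, CR: 14>5); eliminate R5.
Column CL is eliminated: CR beats it against every remaining row (R4: 17>9).
Among the remaining strategies, none is strictly dominated by another pure strategy of the same player, so the elimination stops.
Surviving strategies — Row: {R4}; Column: {CR}.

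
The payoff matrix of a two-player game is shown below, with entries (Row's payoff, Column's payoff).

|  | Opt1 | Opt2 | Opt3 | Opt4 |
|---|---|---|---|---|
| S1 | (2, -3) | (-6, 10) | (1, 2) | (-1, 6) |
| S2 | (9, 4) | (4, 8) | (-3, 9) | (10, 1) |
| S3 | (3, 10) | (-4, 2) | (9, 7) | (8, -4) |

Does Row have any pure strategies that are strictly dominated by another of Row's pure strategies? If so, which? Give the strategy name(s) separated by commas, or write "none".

S1

S3 strictly dominates S1 — Opt1: 3>2, Opt2: -4>-6, Opt3: 9>1, Opt4: 8>-1.
Nothing dominates S2: S1 at Opt1 (9>2); S3 at Opt1 (9>3).
S3: no other strategy beats it everywhere (S1 at Opt1 (3>2); S2 at Opt3 (9>-3)).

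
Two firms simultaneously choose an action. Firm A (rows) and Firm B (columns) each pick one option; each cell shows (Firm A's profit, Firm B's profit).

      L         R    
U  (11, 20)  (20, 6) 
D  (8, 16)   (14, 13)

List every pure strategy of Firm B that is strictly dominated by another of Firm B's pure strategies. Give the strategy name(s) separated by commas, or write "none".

R

Nothing dominates L: R at U (20>6).
R: dominated, since L does at least as well everywhere (U: 20>6, D: 16>13).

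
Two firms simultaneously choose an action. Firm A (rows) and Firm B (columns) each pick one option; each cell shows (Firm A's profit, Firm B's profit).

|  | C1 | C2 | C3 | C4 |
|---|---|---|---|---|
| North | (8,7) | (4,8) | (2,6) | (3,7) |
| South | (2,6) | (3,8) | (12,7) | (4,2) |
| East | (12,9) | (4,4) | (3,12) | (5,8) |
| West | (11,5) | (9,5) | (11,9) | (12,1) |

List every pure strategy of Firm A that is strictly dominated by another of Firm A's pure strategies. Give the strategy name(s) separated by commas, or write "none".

North

West strictly dominates North — C1: 11>8, C2: 9>4, C3: 11>2, C4: 12>3.
South is not dominated — it holds its own against North at C3 (12>2); East at C3 (12>3); West at C3 (12>11).
East is not dominated — it holds its own against North at C1 (12>8); South at C1 (12>2); West at C1 (12>11).
Nothing dominates West: North at C1 (11>8); South at C1 (11>2); East at C2 (9>4).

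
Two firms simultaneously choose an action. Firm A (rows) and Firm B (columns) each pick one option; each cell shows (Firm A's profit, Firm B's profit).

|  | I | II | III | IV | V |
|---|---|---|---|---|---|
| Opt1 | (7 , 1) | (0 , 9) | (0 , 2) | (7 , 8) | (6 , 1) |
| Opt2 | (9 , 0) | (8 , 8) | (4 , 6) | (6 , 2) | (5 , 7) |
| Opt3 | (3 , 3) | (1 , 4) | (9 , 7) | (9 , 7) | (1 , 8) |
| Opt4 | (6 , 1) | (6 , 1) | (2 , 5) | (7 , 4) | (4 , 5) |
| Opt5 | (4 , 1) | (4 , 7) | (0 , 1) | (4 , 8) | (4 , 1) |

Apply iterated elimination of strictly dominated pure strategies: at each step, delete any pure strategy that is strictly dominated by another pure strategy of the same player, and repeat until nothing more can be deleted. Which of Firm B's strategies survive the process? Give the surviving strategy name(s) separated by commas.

Row Opt5 is eliminated: Opt2 beats it against every remaining column (I: 9>4, II: 8>4, III: 4>0, IV: 6>4, V: 5>4).
Column I is eliminated: III beats it against every remaining row (Opt1: 2>1, Opt2: 6>0, Opt3: 7>3, Opt4: 5>1).
Among the remaining strategies, none is strictly dominated by another pure strategy of the same player, so the elimination stops.
Surviving strategies — Firm A: {Opt1, Opt2, Opt3, Opt4}; Firm B: {II, III, IV, V}.

II, III, IV, V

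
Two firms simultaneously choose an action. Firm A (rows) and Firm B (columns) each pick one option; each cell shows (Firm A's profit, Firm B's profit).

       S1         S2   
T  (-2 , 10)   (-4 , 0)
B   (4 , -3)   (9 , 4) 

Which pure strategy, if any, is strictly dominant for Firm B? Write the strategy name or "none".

S1 fails to dominate S2 at B (-3<4).
S2 fails to dominate S1 at T (0<10).
No single strategy dominates all the others.

none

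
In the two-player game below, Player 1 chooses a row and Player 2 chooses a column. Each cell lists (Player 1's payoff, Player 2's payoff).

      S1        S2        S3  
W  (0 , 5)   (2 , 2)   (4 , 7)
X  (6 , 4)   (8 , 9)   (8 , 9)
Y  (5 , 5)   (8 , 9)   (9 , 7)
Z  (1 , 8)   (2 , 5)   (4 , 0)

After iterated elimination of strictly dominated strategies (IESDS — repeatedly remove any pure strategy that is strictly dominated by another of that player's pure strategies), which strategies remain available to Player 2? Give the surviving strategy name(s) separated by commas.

S2, S3

Player 1's strategy W is strictly dominated by X (S1: 6>0, S2: 8>2, S3: 8>4) and is removed.
Player 1's strategy Z is strictly dominated by X (S1: 6>1, S2: 8>2, S3: 8>4) and is removed.
Player 2's strategy S1 is strictly dominated by S2 (X: 9>4, Y: 9>5) and is removed.
Among the remaining strategies, none is strictly dominated by another pure strategy of the same player, so the elimination stops.
Surviving strategies — Player 1: {X, Y}; Player 2: {S2, S3}.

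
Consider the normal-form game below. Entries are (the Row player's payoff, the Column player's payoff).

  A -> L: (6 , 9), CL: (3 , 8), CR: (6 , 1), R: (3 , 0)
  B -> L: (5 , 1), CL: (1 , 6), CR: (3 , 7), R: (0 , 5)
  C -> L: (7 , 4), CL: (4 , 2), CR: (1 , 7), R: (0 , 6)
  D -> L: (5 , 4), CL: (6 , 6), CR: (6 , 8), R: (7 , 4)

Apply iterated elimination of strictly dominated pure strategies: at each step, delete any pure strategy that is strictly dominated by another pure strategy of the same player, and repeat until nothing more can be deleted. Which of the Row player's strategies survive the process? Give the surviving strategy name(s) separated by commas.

Row B is eliminated: A beats it against every remaining column (L: 6>5, CL: 3>1, CR: 6>3, R: 3>0).
Column R is eliminated: CR beats it against every remaining row (A: 1>0, C: 7>6, D: 8>4).
Among the remaining strategies, none is strictly dominated by another pure strategy of the same player, so the elimination stops.
Surviving strategies — the Row player: {A, C, D}; the Column player: {L, CL, CR}.

A, C, D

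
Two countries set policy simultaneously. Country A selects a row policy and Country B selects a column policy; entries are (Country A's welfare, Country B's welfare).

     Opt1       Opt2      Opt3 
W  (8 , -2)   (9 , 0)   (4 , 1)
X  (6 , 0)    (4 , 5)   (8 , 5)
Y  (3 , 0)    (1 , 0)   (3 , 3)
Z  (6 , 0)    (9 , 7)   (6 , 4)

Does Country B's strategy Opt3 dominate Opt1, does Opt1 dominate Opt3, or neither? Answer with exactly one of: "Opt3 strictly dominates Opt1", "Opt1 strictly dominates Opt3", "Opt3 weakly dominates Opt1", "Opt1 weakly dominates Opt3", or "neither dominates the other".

Opt3 strictly dominates Opt1

Opt3's payoffs vs Opt1's, by Country A's action — W: 1>-2, X: 5>0, Y: 3>0, Z: 4>0.
Opt3 gives a strictly higher payoff against each choice by Country A, so Opt3 strictly dominates Opt1.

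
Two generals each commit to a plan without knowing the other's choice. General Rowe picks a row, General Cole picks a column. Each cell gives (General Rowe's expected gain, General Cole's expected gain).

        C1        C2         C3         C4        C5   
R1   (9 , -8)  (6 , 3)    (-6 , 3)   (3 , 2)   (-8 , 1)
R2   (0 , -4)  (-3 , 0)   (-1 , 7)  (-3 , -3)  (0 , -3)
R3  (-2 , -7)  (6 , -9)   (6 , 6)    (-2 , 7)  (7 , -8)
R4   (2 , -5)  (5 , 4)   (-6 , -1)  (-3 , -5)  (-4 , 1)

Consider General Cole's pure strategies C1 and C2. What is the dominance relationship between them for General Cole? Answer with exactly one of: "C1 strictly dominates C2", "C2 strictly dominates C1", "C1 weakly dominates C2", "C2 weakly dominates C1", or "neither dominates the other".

Compare C1 to C2 across every action of General Rowe: R1: -8<3, R2: -4<0, R3: -7>-9, R4: -5<4.
C1 does better at R3 but worse at R1, R2, R4; neither strategy dominates the other.

neither dominates the other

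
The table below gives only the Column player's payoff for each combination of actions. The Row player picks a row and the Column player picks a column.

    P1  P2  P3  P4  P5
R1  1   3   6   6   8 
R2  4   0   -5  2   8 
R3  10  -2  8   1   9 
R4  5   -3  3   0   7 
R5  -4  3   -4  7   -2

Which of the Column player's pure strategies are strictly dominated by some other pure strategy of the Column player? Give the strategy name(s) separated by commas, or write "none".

P2, P3

Nothing dominates P1: P2 at R2 (4>0); P3 at R2 (4>-5); P4 at R2 (4>2); P5 at R3 (10>9).
P4 strictly dominates P2 — R1: 6>3, R2: 2>0, R3: 1>-2, R4: 0>-3, R5: 7>3.
P3: dominated, since P5 does at least as well everywhere (R1: 8>6, R2: 8>-5, R3: 9>8, R4: 7>3, R5: -2>-4).
Nothing dominates P4: P1 at R1 (6>1); P2 at R1 (6>3); P3 at R1 (6=6); P5 at R5 (7>-2).
P5 is not dominated — it holds its own against P1 at R1 (8>1); P2 at R1 (8>3); P3 at R1 (8>6); P4 at R1 (8>6).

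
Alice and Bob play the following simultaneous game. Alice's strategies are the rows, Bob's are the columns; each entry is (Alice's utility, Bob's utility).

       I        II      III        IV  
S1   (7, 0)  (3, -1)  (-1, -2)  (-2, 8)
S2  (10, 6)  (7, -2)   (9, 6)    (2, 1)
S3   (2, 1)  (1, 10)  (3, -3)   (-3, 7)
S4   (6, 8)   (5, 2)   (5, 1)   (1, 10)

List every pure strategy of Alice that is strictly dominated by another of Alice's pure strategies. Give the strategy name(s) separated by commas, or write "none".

S1 is strictly dominated by S2 (I: 10>7, II: 7>3, III: 9>-1, IV: 2>-2).
Nothing dominates S2: S1 at I (10>7); S3 at I (10>2); S4 at I (10>6).
S2 strictly dominates S3 — I: 10>2, II: 7>1, III: 9>3, IV: 2>-3.
S2 strictly dominates S4 — I: 10>6, II: 7>5, III: 9>5, IV: 2>1.

S1, S3, S4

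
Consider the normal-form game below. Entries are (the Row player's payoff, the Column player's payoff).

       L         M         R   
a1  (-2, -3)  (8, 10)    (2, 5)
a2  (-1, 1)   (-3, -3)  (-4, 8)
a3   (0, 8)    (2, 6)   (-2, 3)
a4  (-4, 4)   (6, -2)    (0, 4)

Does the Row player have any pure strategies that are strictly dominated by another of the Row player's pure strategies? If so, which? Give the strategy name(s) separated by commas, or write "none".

a1 is not dominated — it holds its own against a2 at M (8>-3); a3 at M (8>2); a4 at L (-2>-4).
a2 is strictly dominated by a3 (L: 0>-1, M: 2>-3, R: -2>-4).
Nothing dominates a3: a1 at L (0>-2); a2 at L (0>-1); a4 at L (0>-4).
a4: dominated, since a1 does at least as well everywhere (L: -2>-4, M: 8>6, R: 2>0).

a2, a4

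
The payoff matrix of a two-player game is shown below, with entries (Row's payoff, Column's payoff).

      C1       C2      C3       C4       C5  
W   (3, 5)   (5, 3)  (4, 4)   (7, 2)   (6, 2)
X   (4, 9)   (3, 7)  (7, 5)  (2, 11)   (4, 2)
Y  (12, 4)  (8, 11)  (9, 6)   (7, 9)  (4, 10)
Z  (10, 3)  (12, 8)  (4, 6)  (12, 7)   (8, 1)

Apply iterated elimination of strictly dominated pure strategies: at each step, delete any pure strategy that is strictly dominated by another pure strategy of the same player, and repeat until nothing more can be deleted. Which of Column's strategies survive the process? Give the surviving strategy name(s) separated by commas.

Column's strategy C5 is strictly dominated by C2 (W: 3>2, X: 7>2, Y: 11>10, Z: 8>1) and is removed.
Row X is eliminated: Y beats it against every remaining column (C1: 12>4, C2: 8>3, C3: 9>7, C4: 7>2).
Column C4 is eliminated: C2 beats it against every remaining row (W: 3>2, Y: 11>9, Z: 8>7).
For Row, Y strictly dominates W on the remaining columns (C1: 12>3, C2: 8>5, C3: 9>4); eliminate W.
Column C1 is eliminated: C2 beats it against every remaining row (Y: 11>4, Z: 8>3).
Column C3 is eliminated: C2 beats it against every remaining row (Y: 11>6, Z: 8>6).
For Row, Z strictly dominates Y on the remaining columns (C2: 12>8); eliminate Y.
Among the remaining strategies, none is strictly dominated by another pure strategy of the same player, so the elimination stops.
Surviving strategies — Row: {Z}; Column: {C2}.

C2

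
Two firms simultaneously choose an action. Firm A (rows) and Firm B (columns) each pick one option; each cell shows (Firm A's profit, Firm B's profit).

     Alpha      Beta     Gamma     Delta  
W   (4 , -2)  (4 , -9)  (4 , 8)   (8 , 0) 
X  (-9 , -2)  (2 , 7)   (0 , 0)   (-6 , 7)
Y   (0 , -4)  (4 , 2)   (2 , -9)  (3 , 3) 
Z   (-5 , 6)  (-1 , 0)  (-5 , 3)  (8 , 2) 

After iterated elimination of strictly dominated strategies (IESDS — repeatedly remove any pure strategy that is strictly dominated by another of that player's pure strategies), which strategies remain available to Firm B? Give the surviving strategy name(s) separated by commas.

Gamma

For Firm A, W strictly dominates X on the remaining columns (Alpha: 4>-9, Beta: 4>2, Gamma: 4>0, Delta: 8>-6); eliminate X.
Column Beta is eliminated: Delta beats it against every remaining row (W: 0>-9, Y: 3>2, Z: 2>0).
Row Y is eliminated: W beats it against every remaining column (Alpha: 4>0, Gamma: 4>2, Delta: 8>3).
Column Delta is eliminated: Gamma beats it against every remaining row (W: 8>0, Z: 3>2).
Row Z is eliminated: W beats it against every remaining column (Alpha: 4>-5, Gamma: 4>-5).
For Firm B, Gamma strictly dominates Alpha on the remaining rows (W: 8>-2); eliminate Alpha.
Among the remaining strategies, none is strictly dominated by another pure strategy of the same player, so the elimination stops.
Surviving strategies — Firm A: {W}; Firm B: {Gamma}.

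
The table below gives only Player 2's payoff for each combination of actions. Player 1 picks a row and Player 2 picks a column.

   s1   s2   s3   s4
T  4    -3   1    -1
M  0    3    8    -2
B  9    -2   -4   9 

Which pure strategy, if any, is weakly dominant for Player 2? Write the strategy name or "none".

s1 fails to dominate s2 at M (0<3).
s2 fails to dominate s1 at T (-3<4).
s3 fails to dominate s1 at T (1<4).
s4 fails to dominate s1 at T (-1<4).
No single strategy dominates all the others.

none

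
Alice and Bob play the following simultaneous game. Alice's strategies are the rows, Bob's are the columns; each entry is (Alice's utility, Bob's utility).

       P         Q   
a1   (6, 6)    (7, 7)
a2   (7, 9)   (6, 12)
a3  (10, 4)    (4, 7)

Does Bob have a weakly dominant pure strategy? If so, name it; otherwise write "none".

Q vs P: a1: 7>6, a2: 12>9, a3: 7>4.
Q is at least as good as every other strategy against every opponent action, so it is weakly dominant.

Q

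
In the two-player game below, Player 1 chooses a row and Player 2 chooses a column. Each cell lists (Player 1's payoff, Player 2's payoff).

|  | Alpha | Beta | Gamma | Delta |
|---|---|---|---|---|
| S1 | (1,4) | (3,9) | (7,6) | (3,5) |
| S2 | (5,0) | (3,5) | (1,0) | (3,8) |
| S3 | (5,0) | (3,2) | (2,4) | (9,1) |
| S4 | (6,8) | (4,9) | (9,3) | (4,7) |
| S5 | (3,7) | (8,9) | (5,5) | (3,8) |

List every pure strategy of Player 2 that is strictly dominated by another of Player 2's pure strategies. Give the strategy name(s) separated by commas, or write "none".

Beta strictly dominates Alpha — S1: 9>4, S2: 5>0, S3: 2>0, S4: 9>8, S5: 9>7.
Nothing dominates Beta: Alpha at S1 (9>4); Gamma at S1 (9>6); Delta at S1 (9>5).
Gamma: no other strategy beats it everywhere (Alpha at S1 (6>4); Beta at S3 (4>2); Delta at S1 (6>5)).
Delta is not dominated — it holds its own against Alpha at S1 (5>4); Beta at S2 (8>5); Gamma at S2 (8>0).

Alpha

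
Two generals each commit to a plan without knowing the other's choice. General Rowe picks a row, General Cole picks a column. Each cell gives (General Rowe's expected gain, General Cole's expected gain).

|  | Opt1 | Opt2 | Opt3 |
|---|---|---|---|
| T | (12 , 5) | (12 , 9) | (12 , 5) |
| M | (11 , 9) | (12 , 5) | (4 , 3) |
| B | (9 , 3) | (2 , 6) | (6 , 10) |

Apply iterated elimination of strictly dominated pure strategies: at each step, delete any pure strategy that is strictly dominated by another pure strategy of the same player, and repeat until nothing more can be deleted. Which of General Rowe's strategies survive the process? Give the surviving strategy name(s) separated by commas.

General Rowe's strategy B is strictly dominated by T (Opt1: 12>9, Opt2: 12>2, Opt3: 12>6) and is removed.
Column Opt3 is eliminated: Opt2 beats it against every remaining row (T: 9>5, M: 5>3).
Among the remaining strategies, none is strictly dominated by another pure strategy of the same player, so the elimination stops.
Surviving strategies — General Rowe: {T, M}; General Cole: {Opt1, Opt2}.

T, M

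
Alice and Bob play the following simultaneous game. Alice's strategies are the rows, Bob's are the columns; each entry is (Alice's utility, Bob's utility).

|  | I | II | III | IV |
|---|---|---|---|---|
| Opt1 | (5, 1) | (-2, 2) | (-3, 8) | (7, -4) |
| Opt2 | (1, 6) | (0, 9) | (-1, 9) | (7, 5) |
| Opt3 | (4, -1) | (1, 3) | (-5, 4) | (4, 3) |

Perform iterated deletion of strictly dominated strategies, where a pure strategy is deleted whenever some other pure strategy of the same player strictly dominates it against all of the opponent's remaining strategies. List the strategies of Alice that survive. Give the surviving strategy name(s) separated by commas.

For Bob, II strictly dominates I on the remaining rows (Opt1: 2>1, Opt2: 9>6, Opt3: 3>-1); eliminate I.
For Bob, III strictly dominates IV on the remaining rows (Opt1: 8>-4, Opt2: 9>5, Opt3: 4>3); eliminate IV.
For Alice, Opt2 strictly dominates Opt1 on the remaining columns (II: 0>-2, III: -1>-3); eliminate Opt1.
Among the remaining strategies, none is strictly dominated by another pure strategy of the same player, so the elimination stops.
Surviving strategies — Alice: {Opt2, Opt3}; Bob: {II, III}.

Opt2, Opt3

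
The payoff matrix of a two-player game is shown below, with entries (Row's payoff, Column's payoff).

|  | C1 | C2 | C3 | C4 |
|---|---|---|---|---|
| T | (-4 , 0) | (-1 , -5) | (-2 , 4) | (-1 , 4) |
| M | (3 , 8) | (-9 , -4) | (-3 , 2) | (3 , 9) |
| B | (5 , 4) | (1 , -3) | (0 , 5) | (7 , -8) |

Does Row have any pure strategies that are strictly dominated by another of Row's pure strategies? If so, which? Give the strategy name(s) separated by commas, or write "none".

T, M

T: dominated, since B does at least as well everywhere (C1: 5>-4, C2: 1>-1, C3: 0>-2, C4: 7>-1).
M is strictly dominated by B (C1: 5>3, C2: 1>-9, C3: 0>-3, C4: 7>3).
B is not dominated — it holds its own against T at C1 (5>-4); M at C1 (5>3).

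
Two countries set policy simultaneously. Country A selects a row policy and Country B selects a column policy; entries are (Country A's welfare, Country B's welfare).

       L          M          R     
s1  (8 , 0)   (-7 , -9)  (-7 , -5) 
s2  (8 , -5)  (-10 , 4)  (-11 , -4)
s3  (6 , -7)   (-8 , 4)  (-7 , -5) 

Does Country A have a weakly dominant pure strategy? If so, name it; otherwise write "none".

s1 vs s2: L: 8=8, M: -7>-10, R: -7>-11.
s1 vs s3: L: 8>6, M: -7>-8, R: -7=-7.
s1 is at least as good as every other strategy against every opponent action, so it is weakly dominant.

s1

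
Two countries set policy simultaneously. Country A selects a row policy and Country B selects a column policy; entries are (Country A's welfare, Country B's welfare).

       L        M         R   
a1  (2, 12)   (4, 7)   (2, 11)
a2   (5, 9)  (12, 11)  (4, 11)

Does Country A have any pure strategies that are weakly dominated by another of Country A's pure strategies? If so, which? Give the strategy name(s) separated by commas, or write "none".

a1 is weakly dominated by a2 (L: 5>2, M: 12>4, R: 4>2).
a2 is not dominated — it holds its own against a1 at L (5>2).

a1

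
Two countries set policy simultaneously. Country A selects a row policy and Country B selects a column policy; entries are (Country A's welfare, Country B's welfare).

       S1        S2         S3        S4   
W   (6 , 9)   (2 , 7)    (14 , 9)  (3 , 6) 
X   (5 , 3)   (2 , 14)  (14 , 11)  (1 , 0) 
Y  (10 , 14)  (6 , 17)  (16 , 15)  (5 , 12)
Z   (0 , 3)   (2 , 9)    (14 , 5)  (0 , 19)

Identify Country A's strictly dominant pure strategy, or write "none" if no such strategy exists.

Y vs W: S1: 10>6, S2: 6>2, S3: 16>14, S4: 5>3.
Y vs X: S1: 10>5, S2: 6>2, S3: 16>14, S4: 5>1.
Y vs Z: S1: 10>0, S2: 6>2, S3: 16>14, S4: 5>0.
Y strictly beats every other strategy against every opponent action, so it is strictly dominant.

Y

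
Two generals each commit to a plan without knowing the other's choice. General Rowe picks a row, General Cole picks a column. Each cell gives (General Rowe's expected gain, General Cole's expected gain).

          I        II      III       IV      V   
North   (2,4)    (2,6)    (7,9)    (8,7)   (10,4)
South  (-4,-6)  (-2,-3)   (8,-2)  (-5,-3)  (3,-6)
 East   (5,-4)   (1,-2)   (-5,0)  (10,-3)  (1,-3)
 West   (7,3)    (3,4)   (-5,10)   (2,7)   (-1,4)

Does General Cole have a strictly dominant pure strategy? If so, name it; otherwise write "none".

III

III vs I: North: 9>4, South: -2>-6, East: 0>-4, West: 10>3.
III vs II: North: 9>6, South: -2>-3, East: 0>-2, West: 10>4.
III vs IV: North: 9>7, South: -2>-3, East: 0>-3, West: 10>7.
III vs V: North: 9>4, South: -2>-6, East: 0>-3, West: 10>4.
III strictly beats every other strategy against every opponent action, so it is strictly dominant.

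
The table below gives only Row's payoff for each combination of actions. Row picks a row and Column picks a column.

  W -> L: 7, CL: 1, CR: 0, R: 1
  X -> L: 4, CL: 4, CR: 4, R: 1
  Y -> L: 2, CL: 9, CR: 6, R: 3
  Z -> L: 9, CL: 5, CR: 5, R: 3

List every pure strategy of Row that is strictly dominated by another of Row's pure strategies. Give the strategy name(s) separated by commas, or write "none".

W, X

Z strictly dominates W — L: 9>7, CL: 5>1, CR: 5>0, R: 3>1.
X is strictly dominated by Z (L: 9>4, CL: 5>4, CR: 5>4, R: 3>1).
Y: no other strategy beats it everywhere (W at CL (9>1); X at CL (9>4); Z at CL (9>5)).
Z: no other strategy beats it everywhere (W at L (9>7); X at L (9>4); Y at L (9>2)).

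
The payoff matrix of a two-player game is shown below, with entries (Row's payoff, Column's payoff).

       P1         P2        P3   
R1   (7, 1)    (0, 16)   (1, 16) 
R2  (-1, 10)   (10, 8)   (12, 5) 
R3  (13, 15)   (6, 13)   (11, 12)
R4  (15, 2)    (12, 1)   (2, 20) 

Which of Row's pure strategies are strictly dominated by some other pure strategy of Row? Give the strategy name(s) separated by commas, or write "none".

R1

R1 is strictly dominated by R3 (P1: 13>7, P2: 6>0, P3: 11>1).
R2 is not dominated — it holds its own against R1 at P2 (10>0); R3 at P2 (10>6); R4 at P3 (12>2).
R3 is not dominated — it holds its own against R1 at P1 (13>7); R2 at P1 (13>-1); R4 at P3 (11>2).
R4 is not dominated — it holds its own against R1 at P1 (15>7); R2 at P1 (15>-1); R3 at P1 (15>13).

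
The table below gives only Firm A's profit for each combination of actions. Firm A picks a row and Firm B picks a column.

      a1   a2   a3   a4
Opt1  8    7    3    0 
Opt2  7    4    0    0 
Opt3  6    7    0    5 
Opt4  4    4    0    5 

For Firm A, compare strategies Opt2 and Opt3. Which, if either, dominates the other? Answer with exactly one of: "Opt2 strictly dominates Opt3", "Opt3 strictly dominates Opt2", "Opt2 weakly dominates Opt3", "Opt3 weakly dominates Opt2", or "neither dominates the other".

neither dominates the other

Compare Opt2 to Opt3 across every action of Firm B: a1: 7>6, a2: 4<7, a3: 0=0, a4: 0<5.
Opt2 does better at a1 but worse at a2, a4; neither strategy dominates the other.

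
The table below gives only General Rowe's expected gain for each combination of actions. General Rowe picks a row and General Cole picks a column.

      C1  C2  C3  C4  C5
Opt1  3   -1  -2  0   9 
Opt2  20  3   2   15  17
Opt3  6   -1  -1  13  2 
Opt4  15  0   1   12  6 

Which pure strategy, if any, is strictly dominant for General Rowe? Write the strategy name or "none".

Opt2 vs Opt1: C1: 20>3, C2: 3>-1, C3: 2>-2, C4: 15>0, C5: 17>9.
Opt2 vs Opt3: C1: 20>6, C2: 3>-1, C3: 2>-1, C4: 15>13, C5: 17>2.
Opt2 vs Opt4: C1: 20>15, C2: 3>0, C3: 2>1, C4: 15>12, C5: 17>6.
Opt2 strictly beats every other strategy against every opponent action, so it is strictly dominant.

Opt2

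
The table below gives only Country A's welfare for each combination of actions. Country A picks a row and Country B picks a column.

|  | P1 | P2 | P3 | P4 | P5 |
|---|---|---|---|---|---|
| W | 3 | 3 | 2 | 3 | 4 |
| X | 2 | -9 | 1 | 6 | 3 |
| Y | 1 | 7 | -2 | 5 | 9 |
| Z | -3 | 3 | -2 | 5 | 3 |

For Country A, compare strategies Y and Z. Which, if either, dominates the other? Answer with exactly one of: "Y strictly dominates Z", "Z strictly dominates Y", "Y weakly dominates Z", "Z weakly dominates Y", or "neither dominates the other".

Y's payoffs vs Z's, by Country B's action — P1: 1>-3, P2: 7>3, P3: -2=-2, P4: 5=5, P5: 9>3.
Y is at least as good everywhere and strictly better somewhere (tied only at P3, P4), so Y weakly but not strictly dominates Z.

Y weakly dominates Z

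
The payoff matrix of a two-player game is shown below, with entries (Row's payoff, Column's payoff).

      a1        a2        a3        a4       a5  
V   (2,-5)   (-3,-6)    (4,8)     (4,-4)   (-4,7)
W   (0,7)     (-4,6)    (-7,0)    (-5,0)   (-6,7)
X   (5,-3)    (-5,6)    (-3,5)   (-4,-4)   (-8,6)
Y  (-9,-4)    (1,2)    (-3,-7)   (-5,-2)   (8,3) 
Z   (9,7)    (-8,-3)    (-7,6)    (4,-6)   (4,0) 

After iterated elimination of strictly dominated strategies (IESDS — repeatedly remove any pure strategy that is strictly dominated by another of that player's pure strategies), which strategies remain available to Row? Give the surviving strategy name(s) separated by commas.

V, X, Y, Z

For Row, V strictly dominates W on the remaining columns (a1: 2>0, a2: -3>-4, a3: 4>-7, a4: 4>-5, a5: -4>-6); eliminate W.
Column's strategy a4 is strictly dominated by a5 (V: 7>-4, X: 6>-4, Y: 3>-2, Z: 0>-6) and is removed.
Among the remaining strategies, none is strictly dominated by another pure strategy of the same player, so the elimination stops.
Surviving strategies — Row: {V, X, Y, Z}; Column: {a1, a2, a3, a5}.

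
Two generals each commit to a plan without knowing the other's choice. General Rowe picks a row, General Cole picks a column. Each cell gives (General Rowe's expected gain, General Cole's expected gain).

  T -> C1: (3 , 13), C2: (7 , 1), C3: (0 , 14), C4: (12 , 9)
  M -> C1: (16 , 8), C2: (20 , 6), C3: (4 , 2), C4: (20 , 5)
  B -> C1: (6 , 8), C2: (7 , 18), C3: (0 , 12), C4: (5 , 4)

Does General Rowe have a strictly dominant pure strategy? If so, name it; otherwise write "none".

M

M vs T: C1: 16>3, C2: 20>7, C3: 4>0, C4: 20>12.
M vs B: C1: 16>6, C2: 20>7, C3: 4>0, C4: 20>5.
M strictly beats every other strategy against every opponent action, so it is strictly dominant.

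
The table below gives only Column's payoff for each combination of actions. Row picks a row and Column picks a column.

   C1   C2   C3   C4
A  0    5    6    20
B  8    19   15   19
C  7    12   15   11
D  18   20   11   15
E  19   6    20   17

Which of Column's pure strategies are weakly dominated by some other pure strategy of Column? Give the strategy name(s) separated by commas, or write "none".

Nothing dominates C1: C2 at E (19>6); C3 at D (18>11); C4 at D (18>15).
C2 is not dominated — it holds its own against C1 at A (5>0); C3 at B (19>15); C4 at C (12>11).
C3: no other strategy beats it everywhere (C1 at A (6>0); C2 at A (6>5); C4 at C (15>11)).
C4 is not dominated — it holds its own against C1 at A (20>0); C2 at A (20>5); C3 at A (20>6).

none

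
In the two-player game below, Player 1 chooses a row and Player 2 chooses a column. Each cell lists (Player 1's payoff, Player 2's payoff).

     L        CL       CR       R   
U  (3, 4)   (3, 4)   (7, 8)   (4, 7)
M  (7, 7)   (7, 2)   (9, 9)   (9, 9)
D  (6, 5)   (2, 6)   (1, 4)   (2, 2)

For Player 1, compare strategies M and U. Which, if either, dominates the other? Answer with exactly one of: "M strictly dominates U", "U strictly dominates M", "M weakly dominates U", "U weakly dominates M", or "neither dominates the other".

Compare M to U across each opponent action: L: 7>3, CL: 7>3, CR: 9>7, R: 9>4.
M gives a strictly higher payoff against each opponent action, so M strictly dominates U.

M strictly dominates U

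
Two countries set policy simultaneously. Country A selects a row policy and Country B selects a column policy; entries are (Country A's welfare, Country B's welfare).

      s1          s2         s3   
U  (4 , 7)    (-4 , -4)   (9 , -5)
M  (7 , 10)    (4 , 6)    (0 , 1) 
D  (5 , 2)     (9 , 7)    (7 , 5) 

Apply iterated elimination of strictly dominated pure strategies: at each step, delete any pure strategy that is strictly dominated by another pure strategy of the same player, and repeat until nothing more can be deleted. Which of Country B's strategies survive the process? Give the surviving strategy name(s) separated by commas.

s1, s2

Country B's strategy s3 is strictly dominated by s2 (U: -4>-5, M: 6>1, D: 7>5) and is removed.
Country A's strategy U is strictly dominated by M (s1: 7>4, s2: 4>-4) and is removed.
Among the remaining strategies, none is strictly dominated by another pure strategy of the same player, so the elimination stops.
Surviving strategies — Country A: {M, D}; Country B: {s1, s2}.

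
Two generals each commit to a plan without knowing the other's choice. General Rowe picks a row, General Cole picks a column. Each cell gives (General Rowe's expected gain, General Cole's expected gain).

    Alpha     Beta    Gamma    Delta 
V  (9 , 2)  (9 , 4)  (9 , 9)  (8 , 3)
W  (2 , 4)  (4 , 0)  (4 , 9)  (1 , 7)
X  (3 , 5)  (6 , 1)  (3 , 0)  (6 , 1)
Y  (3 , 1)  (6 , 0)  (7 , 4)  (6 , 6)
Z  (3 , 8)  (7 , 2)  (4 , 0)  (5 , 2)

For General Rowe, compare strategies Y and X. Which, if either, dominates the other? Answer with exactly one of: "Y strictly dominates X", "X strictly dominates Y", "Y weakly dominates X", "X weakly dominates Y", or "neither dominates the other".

Y's payoffs vs X's, by General Cole's action — Alpha: 3=3, Beta: 6=6, Gamma: 7>3, Delta: 6=6.
Y is at least as good everywhere and strictly better somewhere (tied only at Alpha, Beta, Delta), so Y weakly but not strictly dominates X.

Y weakly dominates X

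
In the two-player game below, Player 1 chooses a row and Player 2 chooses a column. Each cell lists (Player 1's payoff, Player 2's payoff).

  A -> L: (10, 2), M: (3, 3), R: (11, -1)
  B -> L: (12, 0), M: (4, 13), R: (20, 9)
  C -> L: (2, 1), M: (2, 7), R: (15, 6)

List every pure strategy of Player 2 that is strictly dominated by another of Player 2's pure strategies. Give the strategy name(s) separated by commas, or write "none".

M strictly dominates L — A: 3>2, B: 13>0, C: 7>1.
M is not dominated — it holds its own against L at A (3>2); R at A (3>-1).
M strictly dominates R — A: 3>-1, B: 13>9, C: 7>6.

L, R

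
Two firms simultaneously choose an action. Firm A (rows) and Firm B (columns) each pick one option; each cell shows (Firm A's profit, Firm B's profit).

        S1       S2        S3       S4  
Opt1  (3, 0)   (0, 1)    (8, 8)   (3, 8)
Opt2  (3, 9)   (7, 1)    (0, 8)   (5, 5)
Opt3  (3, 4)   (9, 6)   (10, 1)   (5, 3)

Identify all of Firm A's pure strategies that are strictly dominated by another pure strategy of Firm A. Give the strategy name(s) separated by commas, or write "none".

Opt1: no other strategy beats it everywhere (Opt2 at S1 (3=3); Opt3 at S1 (3=3)).
Opt2: no other strategy beats it everywhere (Opt1 at S1 (3=3); Opt3 at S1 (3=3)).
Nothing dominates Opt3: Opt1 at S1 (3=3); Opt2 at S1 (3=3).

none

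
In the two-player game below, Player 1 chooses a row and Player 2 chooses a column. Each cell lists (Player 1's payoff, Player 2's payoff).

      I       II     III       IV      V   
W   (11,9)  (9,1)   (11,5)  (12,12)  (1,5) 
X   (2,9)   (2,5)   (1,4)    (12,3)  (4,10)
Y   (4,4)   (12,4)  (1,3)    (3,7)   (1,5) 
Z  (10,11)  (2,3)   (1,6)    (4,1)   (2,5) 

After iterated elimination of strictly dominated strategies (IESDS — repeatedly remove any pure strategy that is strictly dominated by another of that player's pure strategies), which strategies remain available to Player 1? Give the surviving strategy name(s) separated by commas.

W, X, Z

For Player 2, V strictly dominates II on the remaining rows (W: 5>1, X: 10>5, Y: 5>4, Z: 5>3); eliminate II.
Player 2's strategy III is strictly dominated by I (W: 9>5, X: 9>4, Y: 4>3, Z: 11>6) and is removed.
Row Y is eliminated: Z beats it against every remaining column (I: 10>4, IV: 4>3, V: 2>1).
Among the remaining strategies, none is strictly dominated by another pure strategy of the same player, so the elimination stops.
Surviving strategies — Player 1: {W, X, Z}; Player 2: {I, IV, V}.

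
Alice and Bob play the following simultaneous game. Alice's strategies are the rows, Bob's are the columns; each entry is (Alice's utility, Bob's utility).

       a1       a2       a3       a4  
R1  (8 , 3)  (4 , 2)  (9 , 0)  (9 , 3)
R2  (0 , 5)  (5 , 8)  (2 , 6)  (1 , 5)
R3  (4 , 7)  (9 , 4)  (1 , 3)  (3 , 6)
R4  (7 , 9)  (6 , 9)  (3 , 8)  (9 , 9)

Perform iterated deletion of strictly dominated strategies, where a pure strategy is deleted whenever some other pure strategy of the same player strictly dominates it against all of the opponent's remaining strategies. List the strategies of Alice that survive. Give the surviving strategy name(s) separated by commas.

For Alice, R4 strictly dominates R2 on the remaining columns (a1: 7>0, a2: 6>5, a3: 3>2, a4: 9>1); eliminate R2.
Bob's strategy a3 is strictly dominated by a1 (R1: 3>0, R3: 7>3, R4: 9>8) and is removed.
Among the remaining strategies, none is strictly dominated by another pure strategy of the same player, so the elimination stops.
Surviving strategies — Alice: {R1, R3, R4}; Bob: {a1, a2, a4}.

R1, R3, R4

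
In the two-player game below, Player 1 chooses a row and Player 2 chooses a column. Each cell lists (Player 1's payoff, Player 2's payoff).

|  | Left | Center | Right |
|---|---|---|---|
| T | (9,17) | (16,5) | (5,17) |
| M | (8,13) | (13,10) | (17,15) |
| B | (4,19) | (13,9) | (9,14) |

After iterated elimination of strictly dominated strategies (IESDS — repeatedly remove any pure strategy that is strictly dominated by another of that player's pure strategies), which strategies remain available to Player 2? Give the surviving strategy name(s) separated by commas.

Left, Right

Player 2's strategy Center is strictly dominated by Left (T: 17>5, M: 13>10, B: 19>9) and is removed.
Row B is eliminated: M beats it against every remaining column (Left: 8>4, Right: 17>9).
Among the remaining strategies, none is strictly dominated by another pure strategy of the same player, so the elimination stops.
Surviving strategies — Player 1: {T, M}; Player 2: {Left, Right}.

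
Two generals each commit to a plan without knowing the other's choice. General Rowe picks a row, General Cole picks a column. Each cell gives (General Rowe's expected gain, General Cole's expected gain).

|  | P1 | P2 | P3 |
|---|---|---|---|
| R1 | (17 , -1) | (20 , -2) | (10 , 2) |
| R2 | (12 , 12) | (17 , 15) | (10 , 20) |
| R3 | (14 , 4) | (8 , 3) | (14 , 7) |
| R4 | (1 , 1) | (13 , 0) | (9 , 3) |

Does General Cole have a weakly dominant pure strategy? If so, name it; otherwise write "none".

P3 vs P1: R1: 2>-1, R2: 20>12, R3: 7>4, R4: 3>1.
P3 vs P2: R1: 2>-2, R2: 20>15, R3: 7>3, R4: 3>0.
P3 is at least as good as every other strategy against every opponent action, so it is weakly dominant.

P3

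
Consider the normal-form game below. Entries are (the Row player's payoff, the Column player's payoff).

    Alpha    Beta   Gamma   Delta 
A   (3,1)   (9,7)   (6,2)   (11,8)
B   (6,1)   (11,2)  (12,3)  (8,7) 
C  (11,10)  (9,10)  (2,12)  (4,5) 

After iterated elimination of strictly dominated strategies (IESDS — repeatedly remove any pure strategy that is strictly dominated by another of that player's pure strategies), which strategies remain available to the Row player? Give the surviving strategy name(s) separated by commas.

For the Column player, Gamma strictly dominates Alpha on the remaining rows (A: 2>1, B: 3>1, C: 12>10); eliminate Alpha.
The Row player's strategy C is strictly dominated by B (Beta: 11>9, Gamma: 12>2, Delta: 8>4) and is removed.
The Column player's strategy Beta is strictly dominated by Delta (A: 8>7, B: 7>2) and is removed.
Column Gamma is eliminated: Delta beats it against every remaining row (A: 8>2, B: 7>3).
The Row player's strategy B is strictly dominated by A (Delta: 11>8) and is removed.
Among the remaining strategies, none is strictly dominated by another pure strategy of the same player, so the elimination stops.
Surviving strategies — the Row player: {A}; the Column player: {Delta}.

A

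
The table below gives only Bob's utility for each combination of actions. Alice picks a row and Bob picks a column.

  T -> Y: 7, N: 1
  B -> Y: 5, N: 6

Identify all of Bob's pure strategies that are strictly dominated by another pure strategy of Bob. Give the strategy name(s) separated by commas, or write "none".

Y is not dominated — it holds its own against N at T (7>1).
N is not dominated — it holds its own against Y at B (6>5).

none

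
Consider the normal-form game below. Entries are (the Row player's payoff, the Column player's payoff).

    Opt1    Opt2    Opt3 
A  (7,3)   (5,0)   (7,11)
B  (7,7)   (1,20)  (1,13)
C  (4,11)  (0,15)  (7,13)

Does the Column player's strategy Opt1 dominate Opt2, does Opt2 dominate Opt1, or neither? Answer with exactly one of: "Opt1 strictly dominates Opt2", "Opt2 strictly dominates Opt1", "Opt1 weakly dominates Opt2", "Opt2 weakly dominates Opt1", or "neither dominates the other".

Opt1's payoffs vs Opt2's, by the Row player's action — A: 3>0, B: 7<20, C: 11<15.
Opt1 does better at A but worse at B, C; neither strategy dominates the other.

neither dominates the other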